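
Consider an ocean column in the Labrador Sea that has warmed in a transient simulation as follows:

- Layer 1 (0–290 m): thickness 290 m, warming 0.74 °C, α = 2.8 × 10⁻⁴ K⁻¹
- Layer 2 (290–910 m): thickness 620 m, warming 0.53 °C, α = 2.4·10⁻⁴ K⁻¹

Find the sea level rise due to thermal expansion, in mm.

about 140 mm

Layer 1: 0.74 × 290 × 2.8×10⁻⁴ = 0.060088 m
0.53 × 620 × 2.4×10⁻⁴ = 0.078864 m
Δh = 0.060088 + 0.078864 = 0.138952 m ≈ 140 mm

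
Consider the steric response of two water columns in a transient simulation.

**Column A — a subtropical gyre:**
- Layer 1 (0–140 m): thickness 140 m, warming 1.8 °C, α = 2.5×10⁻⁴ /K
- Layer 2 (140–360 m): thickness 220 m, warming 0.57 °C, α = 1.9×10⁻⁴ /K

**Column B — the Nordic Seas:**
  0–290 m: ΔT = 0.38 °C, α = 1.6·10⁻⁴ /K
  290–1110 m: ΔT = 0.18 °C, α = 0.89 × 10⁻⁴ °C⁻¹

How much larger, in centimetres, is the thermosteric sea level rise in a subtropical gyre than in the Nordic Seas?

A 0–140 m: 1.8 × 2.5×10⁻⁴ × 140 = 0.06300 m
A Layer 2: 220 × 0.57 × 1.9×10⁻⁴ = 0.023826 m
A total: 0.086826 m
B Layer 1: 1.6×10⁻⁴ × 0.38 × 290 = 0.017632 m
B Layer 2: 0.89×10⁻⁴ × 0.18 × 820 = 0.0131364 m
B total: 0.0307684 m
Difference: 0.086826 − 0.0307684 = 0.0560576 m

Δh_A − Δh_B ≈ 5.6 cm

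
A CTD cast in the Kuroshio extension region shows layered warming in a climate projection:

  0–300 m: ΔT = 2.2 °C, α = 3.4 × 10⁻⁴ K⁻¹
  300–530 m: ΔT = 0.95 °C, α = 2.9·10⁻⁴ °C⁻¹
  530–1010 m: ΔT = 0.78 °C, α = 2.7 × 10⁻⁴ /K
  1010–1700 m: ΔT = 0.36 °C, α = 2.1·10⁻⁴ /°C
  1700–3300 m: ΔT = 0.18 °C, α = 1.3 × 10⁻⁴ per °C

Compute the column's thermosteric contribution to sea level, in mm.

478 mm

Layer 1: 2.2 × 3.4×10⁻⁴ × 300 = 0.22440 m
300–530 m: 0.95 × 2.9×10⁻⁴ × 230 = 0.063365 m
2.7×10⁻⁴ × 0.78 × 480 = 0.101088 m
1010–1700 m: 2.1×10⁻⁴ × 690 × 0.36 = 0.052164 m
1.3×10⁻⁴ × 1600 × 0.18 = 0.03744 m
Δh = 0.22440 + 0.063365 + 0.101088 + 0.052164 + 0.03744 = 0.478457 m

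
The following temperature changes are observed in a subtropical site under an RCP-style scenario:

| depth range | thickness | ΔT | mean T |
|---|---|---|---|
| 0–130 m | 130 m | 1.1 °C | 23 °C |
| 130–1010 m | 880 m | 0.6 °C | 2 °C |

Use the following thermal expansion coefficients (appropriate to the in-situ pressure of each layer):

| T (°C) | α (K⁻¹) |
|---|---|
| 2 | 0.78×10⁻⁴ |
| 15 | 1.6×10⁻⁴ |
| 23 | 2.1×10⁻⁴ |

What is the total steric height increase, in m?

Layer 1 at 23 °C → α = 2.1×10⁻⁴ K⁻¹
Layer 2 at 2 °C → α = 0.78×10⁻⁴ K⁻¹
0–130 m: 1.1 × 130 × 2.1×10⁻⁴ = 0.03003 m
0.78×10⁻⁴ × 880 × 0.6 = 0.041184 m
Δh = 0.03003 + 0.041184 = 0.071214 m ≈ 0.0712 m

Δh ≈ 0.0712 m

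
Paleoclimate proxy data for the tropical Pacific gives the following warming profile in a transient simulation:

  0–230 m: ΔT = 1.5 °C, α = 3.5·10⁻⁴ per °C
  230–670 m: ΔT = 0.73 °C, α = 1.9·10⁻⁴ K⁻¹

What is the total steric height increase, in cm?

Δh ≈ 18.2 cm

1.5 × 3.5×10⁻⁴ × 230 = 0.12075 m
Layer 2: 440 × 1.9×10⁻⁴ × 0.73 = 0.061028 m
Δh = 0.12075 + 0.061028 = 0.181778 m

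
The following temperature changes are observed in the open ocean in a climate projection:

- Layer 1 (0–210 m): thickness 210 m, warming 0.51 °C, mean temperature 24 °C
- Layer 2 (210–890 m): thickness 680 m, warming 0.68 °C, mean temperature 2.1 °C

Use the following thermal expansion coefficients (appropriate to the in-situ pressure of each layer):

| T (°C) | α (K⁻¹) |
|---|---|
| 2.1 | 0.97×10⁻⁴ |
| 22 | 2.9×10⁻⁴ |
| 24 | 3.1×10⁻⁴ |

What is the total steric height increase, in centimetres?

7.81 cm of thermosteric rise

Layer 1 at 24 °C → α = 3.1×10⁻⁴ K⁻¹
Layer 2 at 2.1 °C → α = 0.97×10⁻⁴ K⁻¹
Layer 1: 0.51 × 3.1×10⁻⁴ × 210 = 0.033201 m
0.97×10⁻⁴ × 680 × 0.68 = 0.0448528 m
Δh = 0.033201 + 0.0448528 = 0.0780538 m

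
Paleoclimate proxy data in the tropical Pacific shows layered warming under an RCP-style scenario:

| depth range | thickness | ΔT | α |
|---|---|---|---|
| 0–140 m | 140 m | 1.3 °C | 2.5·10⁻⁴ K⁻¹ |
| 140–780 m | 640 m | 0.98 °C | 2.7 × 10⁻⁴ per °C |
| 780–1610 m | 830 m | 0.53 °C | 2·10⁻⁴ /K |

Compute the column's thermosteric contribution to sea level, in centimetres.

about 30.3 cm

0–140 m: 1.3 × 140 × 2.5×10⁻⁴ = 0.04550 m
140–780 m: 2.7×10⁻⁴ × 640 × 0.98 = 0.169344 m
Layer 3: 0.53 × 2×10⁻⁴ × 830 = 0.08798 m
Δh = 0.04550 + 0.169344 + 0.08798 = 0.302824 m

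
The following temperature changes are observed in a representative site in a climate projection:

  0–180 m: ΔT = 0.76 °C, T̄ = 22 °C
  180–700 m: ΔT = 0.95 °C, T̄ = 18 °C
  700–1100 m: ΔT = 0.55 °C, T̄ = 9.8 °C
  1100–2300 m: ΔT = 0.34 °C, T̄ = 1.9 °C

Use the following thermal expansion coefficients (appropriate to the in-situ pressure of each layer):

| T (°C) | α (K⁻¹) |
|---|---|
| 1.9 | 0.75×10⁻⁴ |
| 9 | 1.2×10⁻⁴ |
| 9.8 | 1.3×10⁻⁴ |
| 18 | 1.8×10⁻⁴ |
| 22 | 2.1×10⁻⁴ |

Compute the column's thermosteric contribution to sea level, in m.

Layer 1 at 22 °C → α = 2.1×10⁻⁴ K⁻¹
Layer 2 at 18 °C → α = 1.8×10⁻⁴ K⁻¹
Layer 3 at 9.8 °C → α = 1.3×10⁻⁴ K⁻¹
Layer 4 at 1.9 °C → α = 0.75×10⁻⁴ K⁻¹
180 × 0.76 × 2.1×10⁻⁴ = 0.028728 m
Layer 2: 1.8×10⁻⁴ × 520 × 0.95 = 0.08892 m
400 × 1.3×10⁻⁴ × 0.55 = 0.02860 m
1100–2300 m: 1200 × 0.75×10⁻⁴ × 0.34 = 0.03060 m
Δh = 0.028728 + 0.08892 + 0.02860 + 0.03060 = 0.176848 m

Δh ≈ 0.18 m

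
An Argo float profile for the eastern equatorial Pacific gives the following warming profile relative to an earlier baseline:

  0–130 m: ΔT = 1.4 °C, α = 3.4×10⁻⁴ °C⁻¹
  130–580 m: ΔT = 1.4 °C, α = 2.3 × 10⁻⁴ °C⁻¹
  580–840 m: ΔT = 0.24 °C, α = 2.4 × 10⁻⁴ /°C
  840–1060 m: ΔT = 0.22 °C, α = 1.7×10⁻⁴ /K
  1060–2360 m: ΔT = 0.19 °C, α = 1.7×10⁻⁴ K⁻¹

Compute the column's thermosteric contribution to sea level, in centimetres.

27.2 cm

Layer 1: 3.4×10⁻⁴ × 1.4 × 130 = 0.06188 m
130–580 m: 1.4 × 450 × 2.3×10⁻⁴ = 0.14490 m
580–840 m: 2.4×10⁻⁴ × 260 × 0.24 = 0.014976 m
840–1060 m: 220 × 1.7×10⁻⁴ × 0.22 = 0.008228 m
1060–2360 m: 1.7×10⁻⁴ × 0.19 × 1300 = 0.04199 m
Δh = 0.06188 + 0.14490 + 0.014976 + 0.008228 + 0.04199 = 0.271974 m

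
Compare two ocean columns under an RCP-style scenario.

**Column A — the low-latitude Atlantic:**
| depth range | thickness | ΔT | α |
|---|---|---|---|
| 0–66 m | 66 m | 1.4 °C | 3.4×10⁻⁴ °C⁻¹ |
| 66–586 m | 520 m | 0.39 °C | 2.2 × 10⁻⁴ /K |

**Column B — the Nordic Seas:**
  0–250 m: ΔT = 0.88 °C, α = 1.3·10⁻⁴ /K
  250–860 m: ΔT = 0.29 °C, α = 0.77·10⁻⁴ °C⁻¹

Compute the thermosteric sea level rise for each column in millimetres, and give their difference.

A 66 × 3.4×10⁻⁴ × 1.4 = 0.031416 m
A 66–586 m: 2.2×10⁻⁴ × 0.39 × 520 = 0.044616 m
A total: 0.076032 m
B 0.88 × 1.3×10⁻⁴ × 250 = 0.02860 m
B 0.29 × 0.77×10⁻⁴ × 610 = 0.0136213 m
B total: 0.0422213 m
Difference: 0.076032 − 0.0422213 = 0.0338107 m

A: 76.0 mm; B: 42.2 mm; difference 33.8 mm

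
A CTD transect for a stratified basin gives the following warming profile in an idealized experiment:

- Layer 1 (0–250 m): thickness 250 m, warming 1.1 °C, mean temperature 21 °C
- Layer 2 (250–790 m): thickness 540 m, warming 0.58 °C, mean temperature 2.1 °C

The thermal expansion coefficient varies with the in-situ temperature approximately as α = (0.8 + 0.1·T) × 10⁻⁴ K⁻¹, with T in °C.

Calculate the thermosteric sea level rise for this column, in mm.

Δh ≈ 111 mm

Layer 1: α = (0.8 + 0.1×21)×10⁻⁴ = 2.9×10⁻⁴ K⁻¹
Layer 2: α = (0.8 + 0.1×2.1)×10⁻⁴ = 1.01×10⁻⁴ K⁻¹
Layer 1: 250 × 1.1 × 2.9×10⁻⁴ = 0.07975 m
250–790 m: 1.01×10⁻⁴ × 540 × 0.58 = 0.0316332 m
Δh = 0.07975 + 0.0316332 = 0.1113832 m ≈ 111 mm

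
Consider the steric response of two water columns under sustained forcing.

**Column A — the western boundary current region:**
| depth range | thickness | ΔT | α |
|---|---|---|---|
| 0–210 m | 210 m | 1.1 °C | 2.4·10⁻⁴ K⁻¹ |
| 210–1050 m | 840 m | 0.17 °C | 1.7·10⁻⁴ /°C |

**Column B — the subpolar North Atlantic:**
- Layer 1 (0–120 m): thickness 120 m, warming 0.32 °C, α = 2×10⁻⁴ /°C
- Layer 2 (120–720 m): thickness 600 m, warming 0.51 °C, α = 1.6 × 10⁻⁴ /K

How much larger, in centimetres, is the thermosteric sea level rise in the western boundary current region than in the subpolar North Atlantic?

A 210 × 1.1 × 2.4×10⁻⁴ = 0.05544 m
A 840 × 1.7×10⁻⁴ × 0.17 = 0.024276 m
A total: 0.079716 m
B Layer 1: 0.32 × 2×10⁻⁴ × 120 = 0.00768 m
B 120–720 m: 0.51 × 1.6×10⁻⁴ × 600 = 0.04896 m
B total: 0.05664 m
Difference: 0.079716 − 0.05664 = 0.023076 m

Δh_A − Δh_B ≈ 2.31 cm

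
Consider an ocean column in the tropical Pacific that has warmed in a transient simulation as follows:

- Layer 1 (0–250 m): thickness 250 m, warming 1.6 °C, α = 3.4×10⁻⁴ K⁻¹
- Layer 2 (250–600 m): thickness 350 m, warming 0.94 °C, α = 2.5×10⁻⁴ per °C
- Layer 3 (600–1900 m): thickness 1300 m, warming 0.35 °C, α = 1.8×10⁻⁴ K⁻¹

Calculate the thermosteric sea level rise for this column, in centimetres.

Layer 1: 1.6 × 250 × 3.4×10⁻⁴ = 0.13600 m
250–600 m: 350 × 2.5×10⁻⁴ × 0.94 = 0.08225 m
1.8×10⁻⁴ × 1300 × 0.35 = 0.08190 m
Δh = 0.13600 + 0.08225 + 0.08190 = 0.30015 m ≈ 30 cm

about 30 cm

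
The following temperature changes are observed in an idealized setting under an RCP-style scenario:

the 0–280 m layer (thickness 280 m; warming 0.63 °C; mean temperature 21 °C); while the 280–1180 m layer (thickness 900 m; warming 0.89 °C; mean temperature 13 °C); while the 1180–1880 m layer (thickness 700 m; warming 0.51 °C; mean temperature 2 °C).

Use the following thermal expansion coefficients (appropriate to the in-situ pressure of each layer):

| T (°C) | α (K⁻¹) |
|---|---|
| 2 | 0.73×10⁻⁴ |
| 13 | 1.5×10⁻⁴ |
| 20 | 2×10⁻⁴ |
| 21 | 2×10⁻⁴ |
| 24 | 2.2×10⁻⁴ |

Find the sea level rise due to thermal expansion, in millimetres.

Layer 1 at 21 °C → α = 2×10⁻⁴ K⁻¹
Layer 2 at 13 °C → α = 1.5×10⁻⁴ K⁻¹
Layer 3 at 2 °C → α = 0.73×10⁻⁴ K⁻¹
Layer 1: 0.63 × 2×10⁻⁴ × 280 = 0.03528 m
900 × 0.89 × 1.5×10⁻⁴ = 0.12015 m
Layer 3: 700 × 0.51 × 0.73×10⁻⁴ = 0.026061 m
Δh = 0.03528 + 0.12015 + 0.026061 = 0.181491 m

Δh ≈ 181 mm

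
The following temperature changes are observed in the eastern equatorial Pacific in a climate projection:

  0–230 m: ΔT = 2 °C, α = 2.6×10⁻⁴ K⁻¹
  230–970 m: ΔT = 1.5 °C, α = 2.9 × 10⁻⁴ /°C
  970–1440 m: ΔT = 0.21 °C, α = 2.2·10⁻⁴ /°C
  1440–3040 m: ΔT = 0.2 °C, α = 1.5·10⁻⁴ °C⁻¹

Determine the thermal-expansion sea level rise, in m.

Layer 1: 230 × 2.6×10⁻⁴ × 2 = 0.11960 m
740 × 2.9×10⁻⁴ × 1.5 = 0.32190 m
0.21 × 470 × 2.2×10⁻⁴ = 0.021714 m
Layer 4: 1600 × 1.5×10⁻⁴ × 0.2 = 0.04800 m
Δh = 0.11960 + 0.32190 + 0.021714 + 0.04800 = 0.511214 m ≈ 0.511 m

0.511 m of thermosteric rise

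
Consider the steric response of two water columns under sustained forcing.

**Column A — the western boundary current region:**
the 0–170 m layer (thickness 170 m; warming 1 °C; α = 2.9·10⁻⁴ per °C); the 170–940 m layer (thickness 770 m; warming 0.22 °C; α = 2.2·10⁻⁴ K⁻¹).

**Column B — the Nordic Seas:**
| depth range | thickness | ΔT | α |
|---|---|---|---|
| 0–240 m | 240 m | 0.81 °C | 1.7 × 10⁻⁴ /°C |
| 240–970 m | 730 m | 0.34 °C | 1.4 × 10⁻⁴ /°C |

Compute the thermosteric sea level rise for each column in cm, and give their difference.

A 0–170 m: 2.9×10⁻⁴ × 1 × 170 = 0.04930 m
A 170–940 m: 0.22 × 2.2×10⁻⁴ × 770 = 0.037268 m
A total: 0.086568 m
B Layer 1: 1.7×10⁻⁴ × 0.81 × 240 = 0.033048 m
B 240–970 m: 0.34 × 1.4×10⁻⁴ × 730 = 0.034748 m
B total: 0.067796 m
Difference: 0.086568 − 0.067796 = 0.018772 m

Δh_A ≈ 8.66 cm, Δh_B ≈ 6.78 cm; difference ≈ 1.88 cm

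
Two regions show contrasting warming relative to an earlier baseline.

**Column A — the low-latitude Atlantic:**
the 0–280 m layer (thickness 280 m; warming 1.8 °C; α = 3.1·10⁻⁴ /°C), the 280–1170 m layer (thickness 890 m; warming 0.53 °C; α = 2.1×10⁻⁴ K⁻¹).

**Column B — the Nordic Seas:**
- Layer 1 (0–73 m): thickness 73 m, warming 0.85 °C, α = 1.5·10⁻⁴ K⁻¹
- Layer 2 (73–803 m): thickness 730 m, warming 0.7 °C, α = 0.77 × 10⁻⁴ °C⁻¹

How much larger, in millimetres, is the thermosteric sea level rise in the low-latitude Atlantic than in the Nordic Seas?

A 0–280 m: 3.1×10⁻⁴ × 280 × 1.8 = 0.15624 m
A 280–1170 m: 0.53 × 890 × 2.1×10⁻⁴ = 0.099057 m
A total: 0.255297 m
B 73 × 0.85 × 1.5×10⁻⁴ = 0.0093075 m
B 0.7 × 0.77×10⁻⁴ × 730 = 0.039347 m
B total: 0.0486545 m
Difference: 0.255297 − 0.0486545 = 0.2066425 m

207 mm larger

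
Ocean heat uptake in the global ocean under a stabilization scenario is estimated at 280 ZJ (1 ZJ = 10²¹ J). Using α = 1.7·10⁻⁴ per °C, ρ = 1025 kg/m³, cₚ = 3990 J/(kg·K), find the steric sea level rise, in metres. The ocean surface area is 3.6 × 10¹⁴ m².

Per unit area: Q = 280×10²¹ / (3.6×10¹⁴) ≈ 7.778×10⁸ J/m²
Δh = αQ/(ρcₚ) = 1.7×10⁻⁴ × 7.778×10⁸ / (1025 × 3990) ≈ 0.032331 m

about 0.0323 m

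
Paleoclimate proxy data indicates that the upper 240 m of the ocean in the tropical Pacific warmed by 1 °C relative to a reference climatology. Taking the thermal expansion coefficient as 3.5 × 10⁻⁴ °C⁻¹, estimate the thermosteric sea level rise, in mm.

84.0 mm

Δh = αΔT·H = 3.5×10⁻⁴ × 1 × 240 = 0.08400 m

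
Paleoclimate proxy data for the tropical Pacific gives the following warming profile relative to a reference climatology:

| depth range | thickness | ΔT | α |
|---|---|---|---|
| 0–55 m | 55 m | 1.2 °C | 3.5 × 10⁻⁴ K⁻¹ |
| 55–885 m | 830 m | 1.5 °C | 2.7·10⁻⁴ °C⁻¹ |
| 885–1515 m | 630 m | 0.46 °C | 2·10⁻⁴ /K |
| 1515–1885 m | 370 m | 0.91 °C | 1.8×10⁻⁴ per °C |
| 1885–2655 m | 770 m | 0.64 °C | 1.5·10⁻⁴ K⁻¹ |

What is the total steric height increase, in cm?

0–55 m: 3.5×10⁻⁴ × 1.2 × 55 = 0.02310 m
Layer 2: 1.5 × 830 × 2.7×10⁻⁴ = 0.33615 m
Layer 3: 2×10⁻⁴ × 630 × 0.46 = 0.05796 m
1.8×10⁻⁴ × 370 × 0.91 = 0.060606 m
Layer 5: 770 × 1.5×10⁻⁴ × 0.64 = 0.07392 m
Δh = 0.02310 + 0.33615 + 0.05796 + 0.060606 + 0.07392 = 0.551736 m

55.2 cm of thermosteric rise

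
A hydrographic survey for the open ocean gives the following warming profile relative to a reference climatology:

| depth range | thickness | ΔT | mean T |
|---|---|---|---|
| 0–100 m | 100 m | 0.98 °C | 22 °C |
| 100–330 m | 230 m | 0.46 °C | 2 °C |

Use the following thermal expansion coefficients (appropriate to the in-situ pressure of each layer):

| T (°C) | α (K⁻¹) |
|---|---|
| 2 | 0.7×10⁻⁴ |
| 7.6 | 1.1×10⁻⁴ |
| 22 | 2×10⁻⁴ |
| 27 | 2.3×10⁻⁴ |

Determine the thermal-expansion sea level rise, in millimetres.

about 27.0 mm

Layer 1 at 22 °C → α = 2×10⁻⁴ K⁻¹
Layer 2 at 2 °C → α = 0.7×10⁻⁴ K⁻¹
Layer 1: 100 × 2×10⁻⁴ × 0.98 = 0.01960 m
Layer 2: 230 × 0.7×10⁻⁴ × 0.46 = 0.007406 m
Δh = 0.01960 + 0.007406 = 0.027006 m ≈ 27.0 mm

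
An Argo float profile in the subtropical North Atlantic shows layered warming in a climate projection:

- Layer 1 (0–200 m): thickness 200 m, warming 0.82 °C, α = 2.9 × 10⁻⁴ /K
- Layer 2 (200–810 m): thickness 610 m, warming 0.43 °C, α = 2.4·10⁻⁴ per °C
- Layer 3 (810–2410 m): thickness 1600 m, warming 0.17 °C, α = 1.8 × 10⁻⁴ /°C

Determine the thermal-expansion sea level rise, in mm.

0.82 × 2.9×10⁻⁴ × 200 = 0.04756 m
0.43 × 610 × 2.4×10⁻⁴ = 0.062952 m
Layer 3: 1600 × 1.8×10⁻⁴ × 0.17 = 0.04896 m
Δh = 0.04756 + 0.062952 + 0.04896 = 0.159472 m

159 mm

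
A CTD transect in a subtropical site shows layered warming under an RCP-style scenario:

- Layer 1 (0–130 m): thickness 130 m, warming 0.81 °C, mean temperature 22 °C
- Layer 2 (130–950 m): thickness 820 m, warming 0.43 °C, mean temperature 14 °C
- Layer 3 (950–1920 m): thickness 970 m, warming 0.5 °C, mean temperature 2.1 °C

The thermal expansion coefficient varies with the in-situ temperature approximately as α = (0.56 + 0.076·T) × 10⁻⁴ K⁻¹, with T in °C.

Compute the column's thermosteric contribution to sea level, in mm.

Layer 1: α = (0.56 + 0.076×22)×10⁻⁴ = 2.232×10⁻⁴ K⁻¹
Layer 2: α = (0.56 + 0.076×14)×10⁻⁴ = 1.624×10⁻⁴ K⁻¹
Layer 3: α = (0.56 + 0.076×2.1)×10⁻⁴ = 0.7196×10⁻⁴ K⁻¹
2.232×10⁻⁴ × 0.81 × 130 = 0.02350296 m
1.624×10⁻⁴ × 0.43 × 820 = 0.05726224 m
970 × 0.5 × 0.7196×10⁻⁴ = 0.0349006 m
Δh = 0.02350296 + 0.05726224 + 0.0349006 = 0.1156658 m

Δh = 116 mm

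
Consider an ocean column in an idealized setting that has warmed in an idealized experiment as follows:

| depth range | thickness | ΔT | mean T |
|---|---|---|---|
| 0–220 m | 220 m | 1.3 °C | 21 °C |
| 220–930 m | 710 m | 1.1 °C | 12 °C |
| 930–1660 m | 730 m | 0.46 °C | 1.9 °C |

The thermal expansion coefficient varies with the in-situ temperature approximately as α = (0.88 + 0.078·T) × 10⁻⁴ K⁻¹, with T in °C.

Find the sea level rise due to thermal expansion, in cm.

Δh ≈ 25 cm

Layer 1: α = (0.88 + 0.078×21)×10⁻⁴ = 2.518×10⁻⁴ K⁻¹
Layer 2: α = (0.88 + 0.078×12)×10⁻⁴ = 1.816×10⁻⁴ K⁻¹
Layer 3: α = (0.88 + 0.078×1.9)×10⁻⁴ = 1.0282×10⁻⁴ K⁻¹
0–220 m: 2.518×10⁻⁴ × 220 × 1.3 = 0.0720148 m
1.1 × 710 × 1.816×10⁻⁴ = 0.1418296 m
Layer 3: 0.46 × 730 × 1.0282×10⁻⁴ = 0.034526956 m
Δh = 0.0720148 + 0.1418296 + 0.034526956 = 0.248371356 m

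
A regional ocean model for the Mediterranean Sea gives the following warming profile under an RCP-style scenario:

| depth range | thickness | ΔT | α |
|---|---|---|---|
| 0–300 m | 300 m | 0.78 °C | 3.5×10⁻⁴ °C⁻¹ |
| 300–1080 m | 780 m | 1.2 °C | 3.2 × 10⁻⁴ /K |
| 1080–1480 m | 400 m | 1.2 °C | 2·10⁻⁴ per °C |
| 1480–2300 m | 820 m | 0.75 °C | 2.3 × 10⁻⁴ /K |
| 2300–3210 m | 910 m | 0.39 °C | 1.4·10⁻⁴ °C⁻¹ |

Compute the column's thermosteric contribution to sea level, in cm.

3.5×10⁻⁴ × 0.78 × 300 = 0.08190 m
300–1080 m: 780 × 3.2×10⁻⁴ × 1.2 = 0.29952 m
Layer 3: 2×10⁻⁴ × 1.2 × 400 = 0.09600 m
1480–2300 m: 2.3×10⁻⁴ × 820 × 0.75 = 0.14145 m
2300–3210 m: 0.39 × 910 × 1.4×10⁻⁴ = 0.049686 m
Δh = 0.08190 + 0.29952 + 0.09600 + 0.14145 + 0.049686 = 0.668556 m ≈ 66.9 cm

66.9 cm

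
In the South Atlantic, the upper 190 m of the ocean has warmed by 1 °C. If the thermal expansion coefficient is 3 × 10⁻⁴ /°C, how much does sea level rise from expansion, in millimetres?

Δh = αΔT·H = 3×10⁻⁴ × 1 × 190 = 0.05700 m

57 mm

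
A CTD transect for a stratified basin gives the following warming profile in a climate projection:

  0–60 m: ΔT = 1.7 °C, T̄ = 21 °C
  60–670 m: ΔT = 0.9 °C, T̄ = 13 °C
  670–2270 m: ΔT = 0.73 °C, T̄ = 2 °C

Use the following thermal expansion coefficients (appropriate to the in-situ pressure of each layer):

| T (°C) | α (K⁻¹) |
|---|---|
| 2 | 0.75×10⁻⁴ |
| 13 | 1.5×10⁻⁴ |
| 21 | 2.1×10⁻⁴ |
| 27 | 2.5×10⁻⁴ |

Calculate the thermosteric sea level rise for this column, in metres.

Layer 1 at 21 °C → α = 2.1×10⁻⁴ K⁻¹
Layer 2 at 13 °C → α = 1.5×10⁻⁴ K⁻¹
Layer 3 at 2 °C → α = 0.75×10⁻⁴ K⁻¹
0–60 m: 60 × 2.1×10⁻⁴ × 1.7 = 0.02142 m
Layer 2: 1.5×10⁻⁴ × 0.9 × 610 = 0.08235 m
1600 × 0.75×10⁻⁴ × 0.73 = 0.08760 m
Δh = 0.02142 + 0.08235 + 0.08760 = 0.19137 m ≈ 0.191 m

about 0.191 m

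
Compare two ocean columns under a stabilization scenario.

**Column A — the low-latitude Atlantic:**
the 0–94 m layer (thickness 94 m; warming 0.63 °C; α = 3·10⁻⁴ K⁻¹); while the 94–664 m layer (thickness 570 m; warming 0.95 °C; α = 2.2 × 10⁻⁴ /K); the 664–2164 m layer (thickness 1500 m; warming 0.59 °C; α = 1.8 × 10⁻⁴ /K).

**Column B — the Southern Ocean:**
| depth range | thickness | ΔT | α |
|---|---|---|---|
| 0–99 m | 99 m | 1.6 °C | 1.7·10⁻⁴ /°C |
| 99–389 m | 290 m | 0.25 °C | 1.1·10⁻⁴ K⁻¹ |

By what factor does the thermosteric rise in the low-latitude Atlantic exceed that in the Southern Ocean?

≈ 8.49×

A 0–94 m: 94 × 0.63 × 3×10⁻⁴ = 0.017766 m
A Layer 2: 0.95 × 2.2×10⁻⁴ × 570 = 0.11913 m
A 1500 × 0.59 × 1.8×10⁻⁴ = 0.15930 m
A total: 0.296196 m
B 1.7×10⁻⁴ × 1.6 × 99 = 0.026928 m
B 99–389 m: 290 × 0.25 × 1.1×10⁻⁴ = 0.007975 m
B total: 0.034903 m
Ratio: 0.296196 / 0.034903 ≈ 8.486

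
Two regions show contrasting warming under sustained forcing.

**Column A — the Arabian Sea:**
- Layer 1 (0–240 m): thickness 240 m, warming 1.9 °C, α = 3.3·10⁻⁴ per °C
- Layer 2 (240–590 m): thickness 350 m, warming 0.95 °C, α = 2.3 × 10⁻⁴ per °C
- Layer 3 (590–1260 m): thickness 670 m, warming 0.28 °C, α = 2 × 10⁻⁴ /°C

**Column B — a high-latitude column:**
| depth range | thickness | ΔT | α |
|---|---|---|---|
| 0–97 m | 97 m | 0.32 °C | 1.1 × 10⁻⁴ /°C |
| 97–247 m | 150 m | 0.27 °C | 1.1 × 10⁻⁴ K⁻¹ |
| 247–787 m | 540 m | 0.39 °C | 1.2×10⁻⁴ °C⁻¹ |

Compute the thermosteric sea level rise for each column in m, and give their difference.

Δh_A ≈ 0.264 m, Δh_B ≈ 0.0331 m; difference ≈ 0.231 m

A Layer 1: 1.9 × 240 × 3.3×10⁻⁴ = 0.15048 m
A 240–590 m: 0.95 × 350 × 2.3×10⁻⁴ = 0.076475 m
A Layer 3: 0.28 × 2×10⁻⁴ × 670 = 0.03752 m
A total: 0.264475 m
B 0–97 m: 0.32 × 1.1×10⁻⁴ × 97 = 0.0034144 m
B 150 × 1.1×10⁻⁴ × 0.27 = 0.004455 m
B 247–787 m: 540 × 0.39 × 1.2×10⁻⁴ = 0.025272 m
B total: 0.0331414 m
Difference: 0.264475 − 0.0331414 = 0.2313336 m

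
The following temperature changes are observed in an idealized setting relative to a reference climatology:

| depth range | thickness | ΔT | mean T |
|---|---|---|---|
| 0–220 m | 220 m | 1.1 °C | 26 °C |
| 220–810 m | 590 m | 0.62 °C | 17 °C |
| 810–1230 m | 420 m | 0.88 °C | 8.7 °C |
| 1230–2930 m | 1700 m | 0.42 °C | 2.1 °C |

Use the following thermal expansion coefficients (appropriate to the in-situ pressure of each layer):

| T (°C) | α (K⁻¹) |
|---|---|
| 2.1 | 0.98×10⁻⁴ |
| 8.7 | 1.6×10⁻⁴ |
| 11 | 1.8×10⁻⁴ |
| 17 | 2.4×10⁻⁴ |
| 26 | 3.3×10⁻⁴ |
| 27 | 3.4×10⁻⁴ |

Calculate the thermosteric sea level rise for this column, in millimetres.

Δh = 297 mm

Layer 1 at 26 °C → α = 3.3×10⁻⁴ K⁻¹
Layer 2 at 17 °C → α = 2.4×10⁻⁴ K⁻¹
Layer 3 at 8.7 °C → α = 1.6×10⁻⁴ K⁻¹
Layer 4 at 2.1 °C → α = 0.98×10⁻⁴ K⁻¹
3.3×10⁻⁴ × 220 × 1.1 = 0.07986 m
220–810 m: 0.62 × 2.4×10⁻⁴ × 590 = 0.087792 m
810–1230 m: 420 × 0.88 × 1.6×10⁻⁴ = 0.059136 m
0.98×10⁻⁴ × 1700 × 0.42 = 0.069972 m
Δh = 0.07986 + 0.087792 + 0.059136 + 0.069972 = 0.29676 m ≈ 297 mm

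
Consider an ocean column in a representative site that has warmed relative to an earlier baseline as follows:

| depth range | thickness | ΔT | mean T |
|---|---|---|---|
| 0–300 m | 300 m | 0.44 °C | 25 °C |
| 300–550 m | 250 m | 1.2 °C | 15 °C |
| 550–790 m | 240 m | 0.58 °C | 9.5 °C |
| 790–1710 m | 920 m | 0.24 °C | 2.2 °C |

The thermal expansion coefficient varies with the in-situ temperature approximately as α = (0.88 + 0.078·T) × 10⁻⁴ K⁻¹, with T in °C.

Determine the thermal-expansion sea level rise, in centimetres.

Layer 1: α = (0.88 + 0.078×25)×10⁻⁴ = 2.83×10⁻⁴ K⁻¹
Layer 2: α = (0.88 + 0.078×15)×10⁻⁴ = 2.05×10⁻⁴ K⁻¹
Layer 3: α = (0.88 + 0.078×9.5)×10⁻⁴ = 1.621×10⁻⁴ K⁻¹
Layer 4: α = (0.88 + 0.078×2.2)×10⁻⁴ = 1.0516×10⁻⁴ K⁻¹
0–300 m: 300 × 0.44 × 2.83×10⁻⁴ = 0.037356 m
Layer 2: 2.05×10⁻⁴ × 1.2 × 250 = 0.06150 m
Layer 3: 240 × 0.58 × 1.621×10⁻⁴ = 0.02256432 m
Layer 4: 920 × 1.0516×10⁻⁴ × 0.24 = 0.023219328 m
Δh = 0.037356 + 0.06150 + 0.02256432 + 0.023219328 = 0.144639648 m

about 14 cm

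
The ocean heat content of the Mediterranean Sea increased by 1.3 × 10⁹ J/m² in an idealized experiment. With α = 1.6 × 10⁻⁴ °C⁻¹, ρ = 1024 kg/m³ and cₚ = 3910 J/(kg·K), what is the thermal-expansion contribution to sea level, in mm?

52.0 mm

Δh = αQ/(ρcₚ) = 1.6×10⁻⁴ × 1.3×10⁹ / (1024 × 3910) ≈ 0.05195 m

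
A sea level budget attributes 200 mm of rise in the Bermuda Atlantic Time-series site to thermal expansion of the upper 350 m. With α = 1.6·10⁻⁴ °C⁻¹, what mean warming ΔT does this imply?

ΔT ≈ 3.6 K

ΔT = Δh/(αH) = 0.2 / (1.6×10⁻⁴ × 350) ≈ 3.571 K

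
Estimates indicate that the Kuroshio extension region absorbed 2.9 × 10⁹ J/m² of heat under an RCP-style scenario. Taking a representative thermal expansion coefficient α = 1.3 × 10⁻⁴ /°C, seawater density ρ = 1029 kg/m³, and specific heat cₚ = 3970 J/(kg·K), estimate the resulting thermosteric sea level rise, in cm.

Δh = αQ/(ρcₚ) = 1.3×10⁻⁴ × 2.9×10⁹ / (1029 × 3970) ≈ 0.092286 m

9.23 cm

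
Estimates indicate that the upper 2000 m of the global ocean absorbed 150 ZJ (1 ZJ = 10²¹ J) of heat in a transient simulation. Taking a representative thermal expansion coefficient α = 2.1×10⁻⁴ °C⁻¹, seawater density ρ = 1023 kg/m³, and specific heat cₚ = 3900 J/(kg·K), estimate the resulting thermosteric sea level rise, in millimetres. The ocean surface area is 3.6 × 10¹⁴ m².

Δh = 21.9 mm

Per unit area: Q = 150×10²¹ / (3.6×10¹⁴) ≈ 4.167×10⁸ J/m²
Δh = αQ/(ρcₚ) = 2.1×10⁻⁴ × 4.167×10⁸ / (1023 × 3900) ≈ 0.021933 m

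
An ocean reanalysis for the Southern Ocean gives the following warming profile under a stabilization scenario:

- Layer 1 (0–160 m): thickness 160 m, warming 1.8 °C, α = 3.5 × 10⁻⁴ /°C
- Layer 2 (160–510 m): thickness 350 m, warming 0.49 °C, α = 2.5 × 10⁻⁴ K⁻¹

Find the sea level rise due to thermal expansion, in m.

Δh = 0.14 m

Layer 1: 3.5×10⁻⁴ × 1.8 × 160 = 0.10080 m
Layer 2: 350 × 0.49 × 2.5×10⁻⁴ = 0.042875 m
Δh = 0.10080 + 0.042875 = 0.143675 m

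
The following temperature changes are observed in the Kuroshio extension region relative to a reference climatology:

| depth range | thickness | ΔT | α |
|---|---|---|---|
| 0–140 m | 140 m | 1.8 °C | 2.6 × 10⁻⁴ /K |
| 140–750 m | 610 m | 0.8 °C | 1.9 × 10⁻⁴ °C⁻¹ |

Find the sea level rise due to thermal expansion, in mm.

160 mm of thermosteric rise

2.6×10⁻⁴ × 140 × 1.8 = 0.06552 m
Layer 2: 610 × 1.9×10⁻⁴ × 0.8 = 0.09272 m
Δh = 0.06552 + 0.09272 = 0.15824 m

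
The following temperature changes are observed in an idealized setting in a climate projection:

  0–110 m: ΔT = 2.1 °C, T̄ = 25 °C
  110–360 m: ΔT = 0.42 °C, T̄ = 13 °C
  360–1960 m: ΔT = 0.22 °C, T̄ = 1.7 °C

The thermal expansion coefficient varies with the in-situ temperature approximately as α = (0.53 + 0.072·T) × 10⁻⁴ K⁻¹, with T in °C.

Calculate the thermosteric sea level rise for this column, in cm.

Δh = 9.2 cm

Layer 1: α = (0.53 + 0.072×25)×10⁻⁴ = 2.33×10⁻⁴ K⁻¹
Layer 2: α = (0.53 + 0.072×13)×10⁻⁴ = 1.466×10⁻⁴ K⁻¹
Layer 3: α = (0.53 + 0.072×1.7)×10⁻⁴ = 0.6524×10⁻⁴ K⁻¹
2.33×10⁻⁴ × 2.1 × 110 = 0.053823 m
Layer 2: 1.466×10⁻⁴ × 250 × 0.42 = 0.015393 m
0.22 × 0.6524×10⁻⁴ × 1600 = 0.02296448 m
Δh = 0.053823 + 0.015393 + 0.02296448 = 0.09218048 m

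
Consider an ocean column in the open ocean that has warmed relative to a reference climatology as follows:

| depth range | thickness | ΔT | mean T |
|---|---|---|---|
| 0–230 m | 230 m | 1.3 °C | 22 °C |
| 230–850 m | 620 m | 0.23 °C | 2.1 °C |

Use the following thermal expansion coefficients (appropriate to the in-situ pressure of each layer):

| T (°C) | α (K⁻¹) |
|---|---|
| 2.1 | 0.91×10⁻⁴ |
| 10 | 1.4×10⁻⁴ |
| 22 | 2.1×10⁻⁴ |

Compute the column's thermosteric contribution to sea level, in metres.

Layer 1 at 22 °C → α = 2.1×10⁻⁴ K⁻¹
Layer 2 at 2.1 °C → α = 0.91×10⁻⁴ K⁻¹
Layer 1: 2.1×10⁻⁴ × 1.3 × 230 = 0.06279 m
620 × 0.91×10⁻⁴ × 0.23 = 0.0129766 m
Δh = 0.06279 + 0.0129766 = 0.0757666 m

Δh = 0.0758 m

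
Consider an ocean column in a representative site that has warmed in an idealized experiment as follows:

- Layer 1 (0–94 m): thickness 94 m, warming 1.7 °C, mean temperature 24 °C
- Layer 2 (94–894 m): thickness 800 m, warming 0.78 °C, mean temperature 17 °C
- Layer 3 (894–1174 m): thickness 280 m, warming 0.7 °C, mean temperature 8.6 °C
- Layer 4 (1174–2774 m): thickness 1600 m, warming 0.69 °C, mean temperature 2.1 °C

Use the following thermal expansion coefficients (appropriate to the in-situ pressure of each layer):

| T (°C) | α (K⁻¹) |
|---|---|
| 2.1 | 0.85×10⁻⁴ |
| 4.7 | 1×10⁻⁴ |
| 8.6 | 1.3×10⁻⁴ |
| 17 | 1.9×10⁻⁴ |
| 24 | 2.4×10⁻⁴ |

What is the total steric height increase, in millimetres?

Layer 1 at 24 °C → α = 2.4×10⁻⁴ K⁻¹
Layer 2 at 17 °C → α = 1.9×10⁻⁴ K⁻¹
Layer 3 at 8.6 °C → α = 1.3×10⁻⁴ K⁻¹
Layer 4 at 2.1 °C → α = 0.85×10⁻⁴ K⁻¹
2.4×10⁻⁴ × 1.7 × 94 = 0.038352 m
94–894 m: 0.78 × 1.9×10⁻⁴ × 800 = 0.11856 m
Layer 3: 280 × 1.3×10⁻⁴ × 0.7 = 0.02548 m
Layer 4: 0.69 × 0.85×10⁻⁴ × 1600 = 0.09384 m
Δh = 0.038352 + 0.11856 + 0.02548 + 0.09384 = 0.276232 m ≈ 280 mm

Δh = 280 mm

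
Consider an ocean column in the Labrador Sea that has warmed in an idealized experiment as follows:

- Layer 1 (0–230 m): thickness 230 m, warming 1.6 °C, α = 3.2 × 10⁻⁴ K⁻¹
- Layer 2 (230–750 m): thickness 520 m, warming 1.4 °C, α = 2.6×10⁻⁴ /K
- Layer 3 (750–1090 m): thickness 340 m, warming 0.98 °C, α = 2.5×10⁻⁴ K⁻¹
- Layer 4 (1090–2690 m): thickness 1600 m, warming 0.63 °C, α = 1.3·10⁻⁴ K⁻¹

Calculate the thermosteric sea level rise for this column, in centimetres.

3.2×10⁻⁴ × 1.6 × 230 = 0.11776 m
2.6×10⁻⁴ × 520 × 1.4 = 0.18928 m
2.5×10⁻⁴ × 0.98 × 340 = 0.08330 m
1.3×10⁻⁴ × 0.63 × 1600 = 0.13104 m
Δh = 0.11776 + 0.18928 + 0.08330 + 0.13104 = 0.52138 m

52.1 cm of thermosteric rise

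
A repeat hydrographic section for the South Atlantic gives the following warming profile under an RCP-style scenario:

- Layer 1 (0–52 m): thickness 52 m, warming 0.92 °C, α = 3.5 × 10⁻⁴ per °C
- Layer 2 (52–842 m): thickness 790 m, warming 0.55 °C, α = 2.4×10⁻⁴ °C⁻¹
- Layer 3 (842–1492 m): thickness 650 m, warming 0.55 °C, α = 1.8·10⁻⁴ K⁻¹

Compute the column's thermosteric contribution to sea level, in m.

0–52 m: 0.92 × 52 × 3.5×10⁻⁴ = 0.016744 m
52–842 m: 790 × 0.55 × 2.4×10⁻⁴ = 0.10428 m
842–1492 m: 1.8×10⁻⁴ × 0.55 × 650 = 0.06435 m
Δh = 0.016744 + 0.10428 + 0.06435 = 0.185374 m

0.19 m of thermosteric rise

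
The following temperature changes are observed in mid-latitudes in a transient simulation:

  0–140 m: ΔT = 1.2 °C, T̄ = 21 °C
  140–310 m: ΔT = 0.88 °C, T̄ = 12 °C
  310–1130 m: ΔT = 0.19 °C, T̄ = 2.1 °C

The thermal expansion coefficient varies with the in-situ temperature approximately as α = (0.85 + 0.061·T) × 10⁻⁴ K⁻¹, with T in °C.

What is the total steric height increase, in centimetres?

7.47 cm

Layer 1: α = (0.85 + 0.061×21)×10⁻⁴ = 2.131×10⁻⁴ K⁻¹
Layer 2: α = (0.85 + 0.061×12)×10⁻⁴ = 1.582×10⁻⁴ K⁻¹
Layer 3: α = (0.85 + 0.061×2.1)×10⁻⁴ = 0.9781×10⁻⁴ K⁻¹
0–140 m: 140 × 2.131×10⁻⁴ × 1.2 = 0.0358008 m
Layer 2: 0.88 × 1.582×10⁻⁴ × 170 = 0.02366672 m
0.9781×10⁻⁴ × 820 × 0.19 = 0.015238798 m
Δh = 0.0358008 + 0.02366672 + 0.015238798 = 0.074706318 m ≈ 7.47 cm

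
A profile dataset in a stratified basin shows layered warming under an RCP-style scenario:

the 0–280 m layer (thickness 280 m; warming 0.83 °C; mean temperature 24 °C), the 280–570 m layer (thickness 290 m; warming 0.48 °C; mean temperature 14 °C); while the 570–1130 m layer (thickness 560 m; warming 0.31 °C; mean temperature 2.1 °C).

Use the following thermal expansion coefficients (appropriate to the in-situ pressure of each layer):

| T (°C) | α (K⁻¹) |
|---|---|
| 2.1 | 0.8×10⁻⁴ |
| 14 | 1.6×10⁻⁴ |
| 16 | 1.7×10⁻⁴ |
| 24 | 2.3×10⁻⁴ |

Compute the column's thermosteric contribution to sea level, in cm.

Layer 1 at 24 °C → α = 2.3×10⁻⁴ K⁻¹
Layer 2 at 14 °C → α = 1.6×10⁻⁴ K⁻¹
Layer 3 at 2.1 °C → α = 0.8×10⁻⁴ K⁻¹
Layer 1: 280 × 0.83 × 2.3×10⁻⁴ = 0.053452 m
Layer 2: 290 × 0.48 × 1.6×10⁻⁴ = 0.022272 m
560 × 0.8×10⁻⁴ × 0.31 = 0.013888 m
Δh = 0.053452 + 0.022272 + 0.013888 = 0.089612 m

about 8.96 cm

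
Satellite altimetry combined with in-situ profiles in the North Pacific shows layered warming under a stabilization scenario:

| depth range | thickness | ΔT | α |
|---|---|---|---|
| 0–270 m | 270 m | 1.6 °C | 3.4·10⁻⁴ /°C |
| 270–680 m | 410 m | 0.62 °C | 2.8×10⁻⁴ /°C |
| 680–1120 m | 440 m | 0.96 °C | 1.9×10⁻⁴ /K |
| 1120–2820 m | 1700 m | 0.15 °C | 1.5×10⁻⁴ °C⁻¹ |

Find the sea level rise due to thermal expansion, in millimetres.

0–270 m: 3.4×10⁻⁴ × 1.6 × 270 = 0.14688 m
410 × 2.8×10⁻⁴ × 0.62 = 0.071176 m
Layer 3: 1.9×10⁻⁴ × 440 × 0.96 = 0.080256 m
Layer 4: 1700 × 1.5×10⁻⁴ × 0.15 = 0.03825 m
Δh = 0.14688 + 0.071176 + 0.080256 + 0.03825 = 0.336562 m

about 337 mm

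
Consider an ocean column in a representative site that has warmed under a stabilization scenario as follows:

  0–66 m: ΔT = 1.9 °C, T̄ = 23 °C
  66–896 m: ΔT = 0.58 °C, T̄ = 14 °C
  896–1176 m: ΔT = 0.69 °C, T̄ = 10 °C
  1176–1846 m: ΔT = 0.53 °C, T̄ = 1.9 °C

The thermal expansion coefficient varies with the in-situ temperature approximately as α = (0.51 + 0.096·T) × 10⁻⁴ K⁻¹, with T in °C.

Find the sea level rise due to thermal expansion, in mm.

Δh ≈ 176 mm

Layer 1: α = (0.51 + 0.096×23)×10⁻⁴ = 2.718×10⁻⁴ K⁻¹
Layer 2: α = (0.51 + 0.096×14)×10⁻⁴ = 1.854×10⁻⁴ K⁻¹
Layer 3: α = (0.51 + 0.096×10)×10⁻⁴ = 1.47×10⁻⁴ K⁻¹
Layer 4: α = (0.51 + 0.096×1.9)×10⁻⁴ = 0.6924×10⁻⁴ K⁻¹
Layer 1: 2.718×10⁻⁴ × 66 × 1.9 = 0.03408372 m
66–896 m: 1.854×10⁻⁴ × 830 × 0.58 = 0.08925156 m
Layer 3: 280 × 1.47×10⁻⁴ × 0.69 = 0.0284004 m
1176–1846 m: 670 × 0.53 × 0.6924×10⁻⁴ = 0.024587124 m
Δh = 0.03408372 + 0.08925156 + 0.0284004 + 0.024587124 = 0.176322804 m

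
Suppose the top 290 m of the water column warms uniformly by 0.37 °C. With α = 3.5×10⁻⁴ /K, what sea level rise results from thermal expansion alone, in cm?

Δh = αΔT·H = 3.5×10⁻⁴ × 0.37 × 290 = 0.037555 m

about 3.76 cm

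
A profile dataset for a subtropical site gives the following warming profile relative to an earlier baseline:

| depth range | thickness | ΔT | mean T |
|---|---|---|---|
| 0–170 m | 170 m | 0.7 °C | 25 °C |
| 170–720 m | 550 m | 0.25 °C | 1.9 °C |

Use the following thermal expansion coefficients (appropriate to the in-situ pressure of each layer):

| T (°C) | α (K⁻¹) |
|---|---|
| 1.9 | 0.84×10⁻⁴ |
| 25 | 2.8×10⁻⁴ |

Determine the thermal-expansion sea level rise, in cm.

about 4.49 cm

Layer 1 at 25 °C → α = 2.8×10⁻⁴ K⁻¹
Layer 2 at 1.9 °C → α = 0.84×10⁻⁴ K⁻¹
Layer 1: 0.7 × 2.8×10⁻⁴ × 170 = 0.03332 m
Layer 2: 0.25 × 0.84×10⁻⁴ × 550 = 0.01155 m
Δh = 0.03332 + 0.01155 = 0.04487 m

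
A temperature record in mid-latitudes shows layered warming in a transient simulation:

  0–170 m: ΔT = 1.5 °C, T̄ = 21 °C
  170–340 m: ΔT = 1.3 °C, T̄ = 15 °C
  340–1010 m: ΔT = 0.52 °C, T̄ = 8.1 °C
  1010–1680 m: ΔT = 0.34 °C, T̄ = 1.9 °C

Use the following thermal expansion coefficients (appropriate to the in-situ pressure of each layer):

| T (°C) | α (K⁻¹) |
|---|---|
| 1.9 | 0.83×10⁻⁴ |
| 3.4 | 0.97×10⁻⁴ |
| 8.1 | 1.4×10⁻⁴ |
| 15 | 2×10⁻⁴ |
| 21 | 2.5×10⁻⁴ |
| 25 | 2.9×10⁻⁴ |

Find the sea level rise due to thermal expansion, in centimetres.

Layer 1 at 21 °C → α = 2.5×10⁻⁴ K⁻¹
Layer 2 at 15 °C → α = 2×10⁻⁴ K⁻¹
Layer 3 at 8.1 °C → α = 1.4×10⁻⁴ K⁻¹
Layer 4 at 1.9 °C → α = 0.83×10⁻⁴ K⁻¹
Layer 1: 2.5×10⁻⁴ × 1.5 × 170 = 0.06375 m
170–340 m: 170 × 1.3 × 2×10⁻⁴ = 0.04420 m
340–1010 m: 1.4×10⁻⁴ × 670 × 0.52 = 0.048776 m
Layer 4: 0.83×10⁻⁴ × 0.34 × 670 = 0.0189074 m
Δh = 0.06375 + 0.04420 + 0.048776 + 0.0189074 = 0.1756334 m

Δh ≈ 17.6 cm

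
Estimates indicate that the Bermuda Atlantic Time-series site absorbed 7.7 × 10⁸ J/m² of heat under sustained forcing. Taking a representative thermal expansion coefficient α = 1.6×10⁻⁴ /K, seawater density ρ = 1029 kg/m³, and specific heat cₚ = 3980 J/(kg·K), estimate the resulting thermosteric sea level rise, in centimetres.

Δh = αQ/(ρcₚ) = 1.6×10⁻⁴ × 7.7×10⁸ / (1029 × 3980) ≈ 0.030082 m

Δh ≈ 3.01 cm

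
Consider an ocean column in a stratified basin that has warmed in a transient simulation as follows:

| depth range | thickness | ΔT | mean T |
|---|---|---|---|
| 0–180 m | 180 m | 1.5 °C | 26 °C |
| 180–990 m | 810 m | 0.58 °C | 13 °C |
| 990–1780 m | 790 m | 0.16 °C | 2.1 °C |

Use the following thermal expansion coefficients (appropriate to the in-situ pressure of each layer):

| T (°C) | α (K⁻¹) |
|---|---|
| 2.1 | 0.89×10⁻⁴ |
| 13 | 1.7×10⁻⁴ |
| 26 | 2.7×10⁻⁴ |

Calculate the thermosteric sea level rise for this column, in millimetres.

Δh = 164 mm

Layer 1 at 26 °C → α = 2.7×10⁻⁴ K⁻¹
Layer 2 at 13 °C → α = 1.7×10⁻⁴ K⁻¹
Layer 3 at 2.1 °C → α = 0.89×10⁻⁴ K⁻¹
180 × 2.7×10⁻⁴ × 1.5 = 0.07290 m
180–990 m: 0.58 × 1.7×10⁻⁴ × 810 = 0.079866 m
0.89×10⁻⁴ × 790 × 0.16 = 0.0112496 m
Δh = 0.07290 + 0.079866 + 0.0112496 = 0.1640156 m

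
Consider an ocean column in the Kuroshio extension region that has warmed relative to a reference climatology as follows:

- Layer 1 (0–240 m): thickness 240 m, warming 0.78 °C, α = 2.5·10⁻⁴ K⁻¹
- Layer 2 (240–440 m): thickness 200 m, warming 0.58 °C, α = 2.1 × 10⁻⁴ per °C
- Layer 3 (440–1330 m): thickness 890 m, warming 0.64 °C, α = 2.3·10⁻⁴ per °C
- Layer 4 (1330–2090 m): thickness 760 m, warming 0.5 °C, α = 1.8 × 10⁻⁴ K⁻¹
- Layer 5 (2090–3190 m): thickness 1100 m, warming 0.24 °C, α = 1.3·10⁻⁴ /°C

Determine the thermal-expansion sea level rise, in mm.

305 mm of thermosteric rise

0–240 m: 0.78 × 2.5×10⁻⁴ × 240 = 0.04680 m
Layer 2: 2.1×10⁻⁴ × 200 × 0.58 = 0.02436 m
Layer 3: 0.64 × 890 × 2.3×10⁻⁴ = 0.131008 m
1330–2090 m: 0.5 × 760 × 1.8×10⁻⁴ = 0.06840 m
2090–3190 m: 1.3×10⁻⁴ × 1100 × 0.24 = 0.03432 m
Δh = 0.04680 + 0.02436 + 0.131008 + 0.06840 + 0.03432 = 0.304888 m ≈ 305 mm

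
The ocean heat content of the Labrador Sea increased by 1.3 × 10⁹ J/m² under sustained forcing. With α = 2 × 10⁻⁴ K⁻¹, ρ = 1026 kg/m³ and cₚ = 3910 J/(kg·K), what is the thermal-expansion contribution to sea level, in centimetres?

Δh = 6.5 cm

Δh = αQ/(ρcₚ) = 2×10⁻⁴ × 1.3×10⁹ / (1026 × 3910) ≈ 0.064811 m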